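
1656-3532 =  - 1876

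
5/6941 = 5/6941 = 0.00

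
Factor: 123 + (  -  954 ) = -3^1*277^1 = - 831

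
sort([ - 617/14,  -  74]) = [ -74, - 617/14]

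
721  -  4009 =- 3288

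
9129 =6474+2655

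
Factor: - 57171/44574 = -59/46 = -2^(-1 )*23^( - 1 )*59^1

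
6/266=3/133 = 0.02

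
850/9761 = 850/9761 = 0.09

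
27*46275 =1249425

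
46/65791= 46/65791=0.00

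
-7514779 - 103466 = - 7618245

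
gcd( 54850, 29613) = 1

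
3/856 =3/856 = 0.00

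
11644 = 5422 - - 6222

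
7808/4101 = 7808/4101 = 1.90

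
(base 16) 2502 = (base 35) 7PO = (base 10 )9474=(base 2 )10010100000010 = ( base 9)13886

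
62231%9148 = 7343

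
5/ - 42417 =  -1 + 42412/42417 =- 0.00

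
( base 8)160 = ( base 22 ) 52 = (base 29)3P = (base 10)112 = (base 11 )A2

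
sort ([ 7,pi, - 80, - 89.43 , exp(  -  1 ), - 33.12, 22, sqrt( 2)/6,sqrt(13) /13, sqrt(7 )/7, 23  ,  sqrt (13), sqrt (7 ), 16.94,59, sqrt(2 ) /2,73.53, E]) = [ - 89.43,-80, - 33.12, sqrt(2 ) /6, sqrt(13 )/13, exp( - 1) , sqrt(7 ) /7, sqrt( 2)/2,sqrt(7), E, pi, sqrt(13),7,16.94, 22,23,59 , 73.53]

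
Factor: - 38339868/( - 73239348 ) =13^(  -  1)*47^( -1 )*1427^ ( - 1 )*456427^1  =  456427/871897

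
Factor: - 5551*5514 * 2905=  - 2^1 * 3^1  *5^1*7^2*13^1*61^1 * 83^1 * 919^1 = - 88916861670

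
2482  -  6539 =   -  4057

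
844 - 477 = 367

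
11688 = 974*12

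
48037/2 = 48037/2 = 24018.50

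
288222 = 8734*33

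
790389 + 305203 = 1095592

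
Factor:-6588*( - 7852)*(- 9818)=-507875086368 =-2^5*3^3*13^1*61^1*151^1*4909^1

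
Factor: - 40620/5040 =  - 2^ ( - 2 )*3^( -1)*7^( - 1 )*677^1 = - 677/84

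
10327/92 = 112 + 1/4= 112.25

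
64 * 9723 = 622272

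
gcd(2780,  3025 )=5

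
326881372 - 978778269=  - 651896897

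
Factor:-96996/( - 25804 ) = 24249/6451 = 3^1 * 59^1 * 137^1* 6451^(  -  1)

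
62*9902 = 613924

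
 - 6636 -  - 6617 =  - 19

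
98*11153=1092994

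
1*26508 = 26508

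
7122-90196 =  - 83074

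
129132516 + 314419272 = 443551788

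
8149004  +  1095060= 9244064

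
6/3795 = 2/1265 = 0.00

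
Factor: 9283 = 9283^1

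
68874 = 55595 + 13279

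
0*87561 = 0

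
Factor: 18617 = 18617^1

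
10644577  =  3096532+7548045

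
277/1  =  277 = 277.00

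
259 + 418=677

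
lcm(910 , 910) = 910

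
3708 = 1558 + 2150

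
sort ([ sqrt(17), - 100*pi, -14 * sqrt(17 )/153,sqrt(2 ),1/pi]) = [ - 100*pi, - 14*sqrt( 17)/153,1/pi, sqrt(2 ),sqrt( 17)] 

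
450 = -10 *( - 45) 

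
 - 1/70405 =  - 1+70404/70405 = -0.00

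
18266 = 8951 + 9315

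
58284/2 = 29142 = 29142.00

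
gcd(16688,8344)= 8344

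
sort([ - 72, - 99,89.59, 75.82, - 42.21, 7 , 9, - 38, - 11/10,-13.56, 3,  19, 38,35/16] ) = [ - 99, - 72 ,  -  42.21, - 38, - 13.56, - 11/10,35/16,3, 7, 9,19, 38  ,  75.82, 89.59 ] 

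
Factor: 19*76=1444 = 2^2*19^2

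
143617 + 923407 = 1067024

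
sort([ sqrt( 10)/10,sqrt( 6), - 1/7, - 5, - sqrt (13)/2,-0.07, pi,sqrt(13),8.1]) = [ - 5, - sqrt(13)/2, - 1/7,- 0.07, sqrt (10) /10,sqrt(6),pi, sqrt( 13 ),8.1] 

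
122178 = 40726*3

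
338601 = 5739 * 59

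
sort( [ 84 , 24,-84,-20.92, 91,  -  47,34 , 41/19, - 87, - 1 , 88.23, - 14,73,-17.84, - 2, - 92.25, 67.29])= [ -92.25, - 87, - 84, - 47, -20.92, - 17.84, - 14,-2, - 1,41/19,24 , 34, 67.29,73,84, 88.23, 91 ]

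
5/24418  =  5/24418 = 0.00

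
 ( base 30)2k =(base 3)2222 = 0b1010000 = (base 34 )2c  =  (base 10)80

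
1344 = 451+893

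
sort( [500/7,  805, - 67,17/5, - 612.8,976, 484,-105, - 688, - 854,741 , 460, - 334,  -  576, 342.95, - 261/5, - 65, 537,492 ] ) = [ - 854, - 688, - 612.8,-576,-334,-105, - 67, - 65, - 261/5,17/5,500/7,342.95, 460, 484,  492, 537,741, 805,976] 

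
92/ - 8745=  - 1 +8653/8745 =-0.01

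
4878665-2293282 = 2585383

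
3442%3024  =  418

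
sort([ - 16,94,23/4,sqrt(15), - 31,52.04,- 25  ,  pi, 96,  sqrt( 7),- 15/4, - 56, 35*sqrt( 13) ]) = [-56, - 31, - 25, - 16 , - 15/4,sqrt (7 ),  pi,sqrt( 15 ),23/4,52.04,94 , 96 , 35*sqrt(13 )]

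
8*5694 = 45552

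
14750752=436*33832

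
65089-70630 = - 5541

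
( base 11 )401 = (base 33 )en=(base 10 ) 485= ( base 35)du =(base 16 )1E5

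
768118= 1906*403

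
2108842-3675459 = - 1566617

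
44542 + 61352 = 105894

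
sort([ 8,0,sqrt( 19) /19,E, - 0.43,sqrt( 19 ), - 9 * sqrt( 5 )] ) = [-9*sqrt( 5), - 0.43,0,sqrt ( 19 ) /19,E, sqrt( 19),8] 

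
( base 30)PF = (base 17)2B0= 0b1011111101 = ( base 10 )765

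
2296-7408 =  - 5112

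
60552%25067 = 10418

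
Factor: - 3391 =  - 3391^1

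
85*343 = 29155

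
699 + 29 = 728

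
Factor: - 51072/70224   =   -8/11 = -2^3 * 11^( - 1)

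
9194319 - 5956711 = 3237608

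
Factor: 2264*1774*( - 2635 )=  - 2^4*5^1*17^1*31^1 * 283^1*887^1 = - 10583045360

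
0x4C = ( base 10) 76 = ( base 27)2M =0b1001100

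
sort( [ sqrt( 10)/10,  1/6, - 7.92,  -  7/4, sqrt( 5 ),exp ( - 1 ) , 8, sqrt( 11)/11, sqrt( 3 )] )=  [-7.92,  -  7/4,1/6, sqrt( 11)/11,sqrt( 10)/10,exp( -1),sqrt ( 3 ), sqrt ( 5 ), 8]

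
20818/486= 42 + 203/243 = 42.84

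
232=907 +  - 675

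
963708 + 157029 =1120737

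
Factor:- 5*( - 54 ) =2^1*3^3*5^1 = 270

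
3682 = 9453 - 5771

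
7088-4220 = 2868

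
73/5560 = 73/5560  =  0.01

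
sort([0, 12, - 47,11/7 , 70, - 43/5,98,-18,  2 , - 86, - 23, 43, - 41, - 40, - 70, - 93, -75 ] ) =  [ - 93, - 86,-75, - 70, - 47,-41,  -  40 , - 23, - 18, - 43/5,0,11/7, 2, 12 , 43, 70, 98 ]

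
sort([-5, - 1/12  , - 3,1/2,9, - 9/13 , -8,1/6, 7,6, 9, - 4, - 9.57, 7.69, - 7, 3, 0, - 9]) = [ - 9.57,- 9, -8,-7, - 5, - 4, - 3  , - 9/13,-1/12  ,  0, 1/6,  1/2,  3,6, 7,7.69,9, 9 ] 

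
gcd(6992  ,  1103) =1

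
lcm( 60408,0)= 0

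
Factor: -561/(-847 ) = 51/77 = 3^1*7^(- 1 )*11^ (- 1 )*17^1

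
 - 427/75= -6 + 23/75 = - 5.69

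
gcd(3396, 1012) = 4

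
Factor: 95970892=2^2*167^1 * 143669^1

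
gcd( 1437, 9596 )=1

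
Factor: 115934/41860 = 637/230 = 2^( - 1 ) * 5^( - 1 )*7^2 * 13^1*23^(  -  1 )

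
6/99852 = 1/16642 = 0.00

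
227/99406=227/99406  =  0.00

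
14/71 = 14/71=0.20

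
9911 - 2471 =7440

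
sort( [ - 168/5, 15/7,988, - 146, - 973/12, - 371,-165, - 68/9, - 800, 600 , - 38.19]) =[ - 800, - 371 , - 165, - 146, - 973/12 ,-38.19, - 168/5, - 68/9,15/7,  600, 988 ]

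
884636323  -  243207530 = 641428793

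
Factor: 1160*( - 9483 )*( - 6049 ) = 2^3*3^1*5^1*23^1*29^2*109^1*263^1 = 66540693720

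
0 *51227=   0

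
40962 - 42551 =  - 1589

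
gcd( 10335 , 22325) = 5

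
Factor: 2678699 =2678699^1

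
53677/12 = 53677/12 = 4473.08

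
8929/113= 8929/113 = 79.02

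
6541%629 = 251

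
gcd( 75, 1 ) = 1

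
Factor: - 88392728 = -2^3 *71^1*155621^1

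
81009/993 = 81 + 192/331  =  81.58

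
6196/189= 32 + 148/189= 32.78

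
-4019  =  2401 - 6420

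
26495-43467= - 16972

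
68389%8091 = 3661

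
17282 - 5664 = 11618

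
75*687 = 51525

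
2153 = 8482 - 6329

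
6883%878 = 737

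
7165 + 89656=96821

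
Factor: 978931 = 978931^1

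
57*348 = 19836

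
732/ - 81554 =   -  1 + 40411/40777 = - 0.01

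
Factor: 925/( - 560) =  - 2^ ( - 4) * 5^1*7^( - 1)*37^1 = - 185/112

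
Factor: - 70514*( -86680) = 2^4*5^1*11^1*197^1*35257^1 = 6112153520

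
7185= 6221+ 964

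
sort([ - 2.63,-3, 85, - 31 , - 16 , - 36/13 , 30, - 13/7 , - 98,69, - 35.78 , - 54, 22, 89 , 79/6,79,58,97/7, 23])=[ - 98, - 54 , - 35.78, - 31, - 16, - 3, - 36/13 ,-2.63, - 13/7 , 79/6 , 97/7 , 22  ,  23,30,58, 69,79, 85,89 ]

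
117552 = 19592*6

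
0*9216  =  0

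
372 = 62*6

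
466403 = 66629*7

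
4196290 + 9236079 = 13432369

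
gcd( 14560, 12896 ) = 416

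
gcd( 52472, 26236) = 26236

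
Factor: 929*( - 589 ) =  - 547181 = -19^1* 31^1*929^1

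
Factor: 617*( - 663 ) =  - 409071 = - 3^1* 13^1*17^1 *617^1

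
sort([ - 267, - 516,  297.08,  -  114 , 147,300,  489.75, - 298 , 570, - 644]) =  [- 644, - 516, - 298, - 267  , - 114,147 , 297.08, 300,  489.75, 570] 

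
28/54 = 14/27 = 0.52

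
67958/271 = 250+208/271 = 250.77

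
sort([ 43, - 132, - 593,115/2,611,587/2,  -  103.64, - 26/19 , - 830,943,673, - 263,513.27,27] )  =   [ - 830 , - 593, - 263, - 132, - 103.64,-26/19, 27, 43,115/2,  587/2, 513.27,611  ,  673,943]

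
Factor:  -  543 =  - 3^1 *181^1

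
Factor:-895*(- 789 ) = 3^1 * 5^1*179^1*263^1 = 706155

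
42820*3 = 128460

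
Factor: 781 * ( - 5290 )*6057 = -2^1*3^2* 5^1*11^1*23^2*71^1*673^1 = -25024434930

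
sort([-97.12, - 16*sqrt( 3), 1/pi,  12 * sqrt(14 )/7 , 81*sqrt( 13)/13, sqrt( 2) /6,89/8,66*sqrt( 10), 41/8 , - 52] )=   [ - 97.12, - 52, - 16 * sqrt( 3),sqrt(2) /6, 1/pi,41/8,  12*sqrt(14 )/7,89/8 , 81  *  sqrt( 13) /13,66*sqrt( 10) ]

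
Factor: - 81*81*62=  - 2^1*3^8 * 31^1   =  - 406782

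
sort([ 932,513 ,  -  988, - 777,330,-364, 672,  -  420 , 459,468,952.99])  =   [ - 988, - 777 ,-420,-364,330, 459, 468,513,672,932,952.99] 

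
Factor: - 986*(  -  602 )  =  2^2*7^1*17^1*29^1*43^1 = 593572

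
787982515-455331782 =332650733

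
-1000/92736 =-125/11592 = - 0.01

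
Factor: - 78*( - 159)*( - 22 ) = -272844 = - 2^2*3^2*11^1 * 13^1*53^1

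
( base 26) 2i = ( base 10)70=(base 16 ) 46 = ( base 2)1000110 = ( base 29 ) 2C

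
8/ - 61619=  - 8/61619 = - 0.00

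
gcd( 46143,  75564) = 9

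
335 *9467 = 3171445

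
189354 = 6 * 31559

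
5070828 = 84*60367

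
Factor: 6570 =2^1*3^2*5^1*73^1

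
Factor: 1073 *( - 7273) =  - 7803929 = - 7^1*29^1*37^1 * 1039^1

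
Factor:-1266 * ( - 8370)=2^2*3^4 * 5^1*31^1*211^1 = 10596420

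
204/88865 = 204/88865 =0.00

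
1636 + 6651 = 8287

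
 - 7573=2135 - 9708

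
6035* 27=162945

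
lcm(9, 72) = 72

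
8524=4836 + 3688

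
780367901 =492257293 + 288110608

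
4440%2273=2167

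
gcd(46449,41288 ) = 5161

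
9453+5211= 14664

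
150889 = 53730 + 97159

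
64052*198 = 12682296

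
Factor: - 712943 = - 7^1 * 11^1*47^1*197^1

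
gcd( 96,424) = 8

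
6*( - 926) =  - 5556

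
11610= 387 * 30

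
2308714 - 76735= 2231979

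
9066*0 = 0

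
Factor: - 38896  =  -2^4*11^1*13^1*17^1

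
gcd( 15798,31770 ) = 6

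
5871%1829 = 384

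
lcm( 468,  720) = 9360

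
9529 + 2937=12466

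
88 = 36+52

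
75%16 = 11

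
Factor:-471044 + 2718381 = 2247337 = 2247337^1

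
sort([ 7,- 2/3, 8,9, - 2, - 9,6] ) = [ - 9, - 2 , - 2/3,6,7 , 8,9 ]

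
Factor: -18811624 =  - 2^3 * 13^1*277^1*653^1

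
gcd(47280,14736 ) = 48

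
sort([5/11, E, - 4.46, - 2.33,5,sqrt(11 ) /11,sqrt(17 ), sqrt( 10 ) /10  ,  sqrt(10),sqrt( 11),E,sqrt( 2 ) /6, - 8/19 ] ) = [ - 4.46 , - 2.33,  -  8/19 , sqrt ( 2 )/6, sqrt(11)/11, sqrt( 10 )/10,5/11 , E, E,sqrt(10),sqrt ( 11),sqrt( 17) , 5]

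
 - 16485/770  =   - 471/22 = - 21.41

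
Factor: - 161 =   -  7^1*23^1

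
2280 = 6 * 380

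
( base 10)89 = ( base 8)131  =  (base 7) 155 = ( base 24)3H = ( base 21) 45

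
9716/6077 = 9716/6077 = 1.60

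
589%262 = 65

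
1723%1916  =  1723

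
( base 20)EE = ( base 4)10212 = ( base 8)446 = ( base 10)294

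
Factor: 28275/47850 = 2^( - 1) * 11^( -1 ) * 13^1 = 13/22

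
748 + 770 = 1518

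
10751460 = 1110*9686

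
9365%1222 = 811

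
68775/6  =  22925/2=11462.50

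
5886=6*981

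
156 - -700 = 856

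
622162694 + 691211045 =1313373739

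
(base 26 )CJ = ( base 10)331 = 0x14B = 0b101001011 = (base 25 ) D6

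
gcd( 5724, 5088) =636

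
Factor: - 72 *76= - 2^5 * 3^2*19^1 = - 5472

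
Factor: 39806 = 2^1*13^1 * 1531^1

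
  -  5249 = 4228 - 9477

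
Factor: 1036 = 2^2*7^1*37^1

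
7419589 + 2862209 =10281798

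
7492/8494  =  3746/4247 = 0.88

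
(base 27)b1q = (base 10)8072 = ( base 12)4808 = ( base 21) I68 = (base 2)1111110001000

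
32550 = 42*775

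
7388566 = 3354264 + 4034302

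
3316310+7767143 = 11083453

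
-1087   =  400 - 1487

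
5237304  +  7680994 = 12918298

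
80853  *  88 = 7115064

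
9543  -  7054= 2489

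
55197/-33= -1673 + 4/11   =  -1672.64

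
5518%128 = 14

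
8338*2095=17468110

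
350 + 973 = 1323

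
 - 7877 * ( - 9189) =72381753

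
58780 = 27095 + 31685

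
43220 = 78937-35717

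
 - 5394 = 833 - 6227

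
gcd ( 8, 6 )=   2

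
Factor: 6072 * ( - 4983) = -2^3*3^2*11^2*23^1*151^1 = - 30256776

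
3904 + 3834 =7738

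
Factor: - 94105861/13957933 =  - 11^( - 1)*1069^ ( - 1 )*1187^( - 1)*94105861^1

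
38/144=19/72 = 0.26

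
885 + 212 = 1097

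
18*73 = 1314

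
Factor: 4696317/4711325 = 3^2 * 5^( - 2 )*199^( - 1)*947^( - 1)*521813^1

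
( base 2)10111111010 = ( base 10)1530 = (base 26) 26m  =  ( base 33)1DC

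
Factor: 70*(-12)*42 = -35280 = - 2^4*3^2*5^1*7^2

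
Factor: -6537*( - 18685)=3^1*5^1 * 37^1*101^1 * 2179^1 = 122143845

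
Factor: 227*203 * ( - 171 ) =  - 7879851  =  - 3^2*7^1*19^1*29^1* 227^1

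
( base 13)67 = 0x55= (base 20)45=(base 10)85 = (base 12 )71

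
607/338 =1+269/338 = 1.80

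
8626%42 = 16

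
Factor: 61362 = 2^1*3^2*7^1*487^1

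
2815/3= 938+1/3 =938.33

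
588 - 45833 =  - 45245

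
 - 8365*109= - 911785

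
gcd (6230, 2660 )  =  70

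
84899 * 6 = 509394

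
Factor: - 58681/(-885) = 3^( - 1)*5^(  -  1 ) * 7^1*59^(-1)*83^1  *  101^1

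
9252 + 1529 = 10781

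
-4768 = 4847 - 9615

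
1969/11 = 179 = 179.00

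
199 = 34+165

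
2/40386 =1/20193 = 0.00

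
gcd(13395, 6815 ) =235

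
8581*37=317497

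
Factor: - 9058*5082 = -2^2 * 3^1*7^2*11^2*647^1 = - 46032756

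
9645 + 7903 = 17548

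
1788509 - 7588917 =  - 5800408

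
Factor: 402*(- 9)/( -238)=1809/119 = 3^3*7^ (-1 )*17^( -1)*67^1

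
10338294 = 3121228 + 7217066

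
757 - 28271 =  - 27514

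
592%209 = 174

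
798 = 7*114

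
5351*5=26755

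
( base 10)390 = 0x186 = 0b110000110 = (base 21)IC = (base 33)BR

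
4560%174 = 36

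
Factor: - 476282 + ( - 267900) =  - 2^1*607^1*613^1= - 744182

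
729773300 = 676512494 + 53260806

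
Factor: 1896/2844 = 2^1*3^( - 1 ) = 2/3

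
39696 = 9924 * 4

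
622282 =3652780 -3030498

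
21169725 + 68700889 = 89870614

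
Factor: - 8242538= - 2^1*4121269^1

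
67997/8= 8499  +  5/8 = 8499.62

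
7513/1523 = 7513/1523 = 4.93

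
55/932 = 55/932=0.06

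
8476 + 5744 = 14220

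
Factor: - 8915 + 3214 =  - 5701  =  - 5701^1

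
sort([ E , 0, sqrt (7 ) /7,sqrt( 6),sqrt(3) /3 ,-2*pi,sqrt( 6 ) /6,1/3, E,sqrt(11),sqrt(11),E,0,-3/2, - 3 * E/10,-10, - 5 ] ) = [ - 10,- 2*pi,  -  5,-3/2, - 3*E/10,0,0,1/3, sqrt ( 7)/7,sqrt( 6) /6,sqrt(3) /3, sqrt (6), E,E,E, sqrt(11), sqrt(11 )]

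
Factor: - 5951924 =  - 2^2*11^1*135271^1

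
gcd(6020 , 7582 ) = 2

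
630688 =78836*8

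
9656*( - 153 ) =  -1477368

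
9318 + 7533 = 16851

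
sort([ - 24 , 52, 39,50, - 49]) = [- 49, - 24, 39 , 50, 52 ] 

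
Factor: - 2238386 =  - 2^1*31^1*79^1*457^1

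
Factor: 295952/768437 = 2^4*53^1*349^1*768437^(  -  1)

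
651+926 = 1577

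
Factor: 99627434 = 2^1*941^1 * 52937^1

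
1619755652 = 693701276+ 926054376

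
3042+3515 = 6557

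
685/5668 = 685/5668  =  0.12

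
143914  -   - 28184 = 172098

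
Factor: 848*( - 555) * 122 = - 2^5 *3^1*5^1 * 37^1*53^1*61^1 =- 57418080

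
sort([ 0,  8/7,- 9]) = [-9,0,  8/7 ] 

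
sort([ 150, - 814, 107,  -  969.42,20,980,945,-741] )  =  [ - 969.42,-814,- 741,20,  107, 150, 945,980]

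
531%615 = 531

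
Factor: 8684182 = 2^1 * 13^1*101^1 * 3307^1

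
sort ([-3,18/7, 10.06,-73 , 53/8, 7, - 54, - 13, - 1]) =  [ - 73, - 54, - 13, - 3, - 1, 18/7 , 53/8,7, 10.06] 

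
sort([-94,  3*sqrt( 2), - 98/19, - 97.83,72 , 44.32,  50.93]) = [  -  97.83, - 94 ,-98/19,3*sqrt( 2 ),44.32,50.93,72] 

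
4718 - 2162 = 2556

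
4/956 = 1/239 = 0.00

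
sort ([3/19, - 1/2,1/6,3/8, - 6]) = [ - 6,-1/2,3/19,  1/6, 3/8]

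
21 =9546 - 9525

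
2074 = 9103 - 7029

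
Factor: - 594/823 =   -  2^1 * 3^3*11^1*823^(-1)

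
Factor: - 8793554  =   - 2^1*7^1* 11^2*29^1 * 179^1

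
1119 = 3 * 373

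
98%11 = 10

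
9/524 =9/524= 0.02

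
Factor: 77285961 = 3^3* 17^1*163^1*1033^1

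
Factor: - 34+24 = - 10 =-2^1*5^1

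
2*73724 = 147448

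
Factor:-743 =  - 743^1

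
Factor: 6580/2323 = 2^2*5^1*7^1 * 23^( - 1)*47^1*101^( - 1)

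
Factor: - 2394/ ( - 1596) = 3/2  =  2^( - 1)*3^1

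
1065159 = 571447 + 493712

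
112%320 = 112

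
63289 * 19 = 1202491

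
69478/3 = 23159 + 1/3 = 23159.33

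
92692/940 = 23173/235=98.61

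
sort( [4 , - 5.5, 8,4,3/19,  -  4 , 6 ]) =[ - 5.5 , - 4, 3/19,4 , 4,6, 8 ] 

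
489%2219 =489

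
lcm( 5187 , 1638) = 31122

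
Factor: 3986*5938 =23668868 = 2^2*1993^1*2969^1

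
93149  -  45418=47731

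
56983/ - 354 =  - 56983/354 = - 160.97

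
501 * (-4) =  - 2004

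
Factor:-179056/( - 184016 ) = 361/371 =7^(- 1 )*19^2*53^ (-1)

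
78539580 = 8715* 9012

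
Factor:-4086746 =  - 2^1 * 911^1*2243^1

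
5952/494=12+12/247   =  12.05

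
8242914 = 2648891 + 5594023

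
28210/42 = 671+2/3 = 671.67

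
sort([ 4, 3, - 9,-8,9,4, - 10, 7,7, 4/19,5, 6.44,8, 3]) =[-10 , -9,  -  8  ,  4/19, 3, 3, 4,4, 5,6.44,  7, 7, 8, 9]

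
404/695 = 404/695 = 0.58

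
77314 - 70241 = 7073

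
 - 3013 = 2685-5698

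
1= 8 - 7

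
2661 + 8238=10899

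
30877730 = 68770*449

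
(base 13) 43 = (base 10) 55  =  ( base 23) 29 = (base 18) 31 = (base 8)67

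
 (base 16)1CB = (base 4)13023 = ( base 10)459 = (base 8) 713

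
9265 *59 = 546635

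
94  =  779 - 685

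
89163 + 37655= 126818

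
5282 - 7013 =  - 1731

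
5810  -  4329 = 1481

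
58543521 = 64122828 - 5579307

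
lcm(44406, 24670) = 222030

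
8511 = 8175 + 336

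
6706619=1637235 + 5069384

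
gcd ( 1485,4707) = 9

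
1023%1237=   1023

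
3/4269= 1/1423=0.00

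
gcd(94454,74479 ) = 1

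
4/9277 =4/9277 = 0.00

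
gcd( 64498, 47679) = 1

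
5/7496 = 5/7496 = 0.00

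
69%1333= 69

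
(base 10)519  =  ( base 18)1AF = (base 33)FO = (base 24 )LF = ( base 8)1007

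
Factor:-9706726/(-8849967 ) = 2^1  *  3^(-1)*7^(-1 )*131^ (  -  1 )*307^1*3217^(-1) * 15809^1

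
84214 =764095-679881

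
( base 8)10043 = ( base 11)3116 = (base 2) 1000000100011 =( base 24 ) 743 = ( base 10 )4131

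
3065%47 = 10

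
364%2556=364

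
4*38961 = 155844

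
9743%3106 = 425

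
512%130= 122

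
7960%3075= 1810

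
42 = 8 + 34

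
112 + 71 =183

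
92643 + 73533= 166176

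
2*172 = 344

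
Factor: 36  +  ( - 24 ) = 2^2 *3^1 = 12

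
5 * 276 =1380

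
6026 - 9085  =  -3059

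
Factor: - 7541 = - 7541^1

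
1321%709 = 612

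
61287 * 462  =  28314594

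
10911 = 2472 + 8439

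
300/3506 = 150/1753 = 0.09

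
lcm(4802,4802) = 4802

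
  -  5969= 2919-8888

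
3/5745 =1/1915= 0.00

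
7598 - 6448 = 1150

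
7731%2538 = 117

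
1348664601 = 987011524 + 361653077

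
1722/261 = 574/87 = 6.60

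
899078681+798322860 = 1697401541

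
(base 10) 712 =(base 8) 1310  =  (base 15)327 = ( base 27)QA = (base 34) KW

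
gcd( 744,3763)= 1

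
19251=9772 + 9479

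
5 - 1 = 4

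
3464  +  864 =4328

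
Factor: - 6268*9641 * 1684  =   - 101763762992 =-2^4 * 31^1*311^1*421^1*1567^1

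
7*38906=272342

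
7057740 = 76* 92865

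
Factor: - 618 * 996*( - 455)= 2^3 * 3^2*5^1* 7^1 * 13^1*83^1*103^1 = 280065240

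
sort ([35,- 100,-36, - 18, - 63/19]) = [- 100, - 36, - 18,-63/19,35 ] 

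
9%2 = 1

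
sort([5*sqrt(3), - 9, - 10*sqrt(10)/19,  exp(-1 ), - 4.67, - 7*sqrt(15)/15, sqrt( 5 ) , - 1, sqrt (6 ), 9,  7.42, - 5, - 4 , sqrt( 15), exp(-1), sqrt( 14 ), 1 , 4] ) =[ - 9,  -  5, - 4.67, - 4,  -  7*sqrt ( 15)/15 , - 10*sqrt ( 10)/19, - 1 , exp( - 1), exp( - 1), 1, sqrt( 5 ), sqrt(6), sqrt( 14 ),sqrt( 15) , 4, 7.42,5*sqrt( 3 ),9]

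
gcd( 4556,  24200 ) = 4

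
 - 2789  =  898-3687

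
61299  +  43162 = 104461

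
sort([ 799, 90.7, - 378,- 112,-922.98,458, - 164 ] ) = [-922.98, - 378, - 164, - 112 , 90.7,458,  799 ] 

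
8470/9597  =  1210/1371 = 0.88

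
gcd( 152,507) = 1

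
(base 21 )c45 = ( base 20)D91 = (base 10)5381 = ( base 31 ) 5II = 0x1505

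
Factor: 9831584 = 2^5*7^1*43891^1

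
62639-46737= 15902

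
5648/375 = 15 + 23/375  =  15.06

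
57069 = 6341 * 9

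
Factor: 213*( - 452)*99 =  - 9531324= - 2^2*3^3 * 11^1*71^1* 113^1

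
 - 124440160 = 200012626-324452786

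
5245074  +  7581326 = 12826400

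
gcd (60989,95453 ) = 1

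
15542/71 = 15542/71=   218.90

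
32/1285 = 32/1285 = 0.02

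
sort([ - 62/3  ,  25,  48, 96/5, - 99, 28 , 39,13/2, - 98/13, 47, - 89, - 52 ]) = [- 99, - 89, - 52, - 62/3, - 98/13,13/2,96/5, 25,28,39, 47,48 ]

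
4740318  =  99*47882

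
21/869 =21/869=0.02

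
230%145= 85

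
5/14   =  5/14 = 0.36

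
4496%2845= 1651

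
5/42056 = 5/42056 = 0.00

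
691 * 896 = 619136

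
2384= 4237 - 1853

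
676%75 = 1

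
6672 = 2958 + 3714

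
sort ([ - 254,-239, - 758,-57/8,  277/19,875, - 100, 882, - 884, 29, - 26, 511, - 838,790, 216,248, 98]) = [ - 884, - 838, - 758,-254, - 239, - 100,  -  26,  -  57/8, 277/19,29 , 98,  216,248, 511,  790,875, 882] 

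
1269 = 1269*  1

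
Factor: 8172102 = 2^1*3^1 * 1362017^1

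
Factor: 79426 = 2^1*151^1*263^1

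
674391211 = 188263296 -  - 486127915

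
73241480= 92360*793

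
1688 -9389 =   -  7701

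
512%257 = 255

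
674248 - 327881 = 346367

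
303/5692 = 303/5692 =0.05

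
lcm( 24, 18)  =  72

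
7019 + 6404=13423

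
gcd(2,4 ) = 2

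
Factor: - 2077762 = - 2^1*1038881^1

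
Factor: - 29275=- 5^2*1171^1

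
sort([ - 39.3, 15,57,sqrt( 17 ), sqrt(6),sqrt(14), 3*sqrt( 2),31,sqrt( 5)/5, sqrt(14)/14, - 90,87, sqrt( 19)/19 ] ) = [-90, - 39.3, sqrt(19 )/19 , sqrt(14) /14,sqrt ( 5)/5, sqrt(6), sqrt( 14 ) , sqrt(17 ),3*sqrt( 2), 15,31, 57,  87] 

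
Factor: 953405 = 5^1*31^1 * 6151^1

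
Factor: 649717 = 649717^1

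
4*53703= 214812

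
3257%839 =740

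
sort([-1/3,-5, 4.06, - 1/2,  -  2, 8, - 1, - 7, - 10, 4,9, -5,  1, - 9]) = [ - 10,- 9,-7, - 5, - 5, - 2 , - 1, - 1/2,-1/3,1,  4, 4.06,  8, 9 ]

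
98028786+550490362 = 648519148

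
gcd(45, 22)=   1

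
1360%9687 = 1360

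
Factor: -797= -797^1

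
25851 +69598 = 95449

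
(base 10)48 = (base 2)110000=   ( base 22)24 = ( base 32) 1G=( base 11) 44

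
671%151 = 67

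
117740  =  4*29435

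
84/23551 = 84/23551  =  0.00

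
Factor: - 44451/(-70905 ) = 14817/23635 = 3^1* 5^(-1)*11^1*29^(  -  1 )* 163^ ( - 1)*449^1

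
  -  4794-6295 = -11089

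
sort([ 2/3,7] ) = [ 2/3,7 ] 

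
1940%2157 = 1940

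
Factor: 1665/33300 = 1/20   =  2^ ( - 2 ) * 5^(-1) 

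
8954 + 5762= 14716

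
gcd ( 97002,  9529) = 1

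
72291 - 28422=43869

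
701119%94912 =36735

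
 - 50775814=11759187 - 62535001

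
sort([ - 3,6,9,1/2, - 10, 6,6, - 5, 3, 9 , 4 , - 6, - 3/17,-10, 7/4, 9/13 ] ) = [ -10, - 10, - 6, - 5, - 3, - 3/17, 1/2,9/13 , 7/4,3,4,6, 6,6,9,9]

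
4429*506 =2241074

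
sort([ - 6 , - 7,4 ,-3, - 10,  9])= [ - 10, - 7, - 6, - 3 , 4 , 9 ]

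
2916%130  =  56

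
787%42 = 31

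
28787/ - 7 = -28787/7  =  -4112.43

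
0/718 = 0 = 0.00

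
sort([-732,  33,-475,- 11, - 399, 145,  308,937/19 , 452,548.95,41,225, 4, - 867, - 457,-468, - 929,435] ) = [-929,-867,- 732,-475,-468,  -  457,  -  399, - 11,4, 33, 41, 937/19, 145,  225  ,  308,  435,452, 548.95 ] 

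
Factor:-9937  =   - 19^1*523^1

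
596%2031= 596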